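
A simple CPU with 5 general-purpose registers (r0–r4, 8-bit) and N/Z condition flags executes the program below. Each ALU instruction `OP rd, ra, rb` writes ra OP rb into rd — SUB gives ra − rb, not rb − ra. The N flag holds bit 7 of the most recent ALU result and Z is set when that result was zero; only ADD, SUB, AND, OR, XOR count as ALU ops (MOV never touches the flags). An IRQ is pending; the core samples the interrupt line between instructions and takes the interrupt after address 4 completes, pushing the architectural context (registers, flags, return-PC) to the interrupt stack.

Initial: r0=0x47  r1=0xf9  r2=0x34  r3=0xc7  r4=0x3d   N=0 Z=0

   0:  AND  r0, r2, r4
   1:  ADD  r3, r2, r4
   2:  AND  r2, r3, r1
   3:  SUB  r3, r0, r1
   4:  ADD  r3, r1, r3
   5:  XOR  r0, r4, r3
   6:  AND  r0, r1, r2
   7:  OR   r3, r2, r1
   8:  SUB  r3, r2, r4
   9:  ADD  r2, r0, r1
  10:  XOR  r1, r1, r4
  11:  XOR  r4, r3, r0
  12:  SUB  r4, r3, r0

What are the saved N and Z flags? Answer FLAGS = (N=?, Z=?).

FLAGS = (N=0, Z=0)

after  0: r0=0x34 r1=0xf9 r2=0x34 r3=0xc7 r4=0x3d  N=0 Z=0
after  1: r0=0x34 r1=0xf9 r2=0x34 r3=0x71 r4=0x3d  N=0 Z=0
after  2: r0=0x34 r1=0xf9 r2=0x71 r3=0x71 r4=0x3d  N=0 Z=0
after  3: r0=0x34 r1=0xf9 r2=0x71 r3=0x3b r4=0x3d  N=0 Z=0
after  4: r0=0x34 r1=0xf9 r2=0x71 r3=0x34 r4=0x3d  N=0 Z=0
-- IRQ taken; context saved, return-PC = 5 --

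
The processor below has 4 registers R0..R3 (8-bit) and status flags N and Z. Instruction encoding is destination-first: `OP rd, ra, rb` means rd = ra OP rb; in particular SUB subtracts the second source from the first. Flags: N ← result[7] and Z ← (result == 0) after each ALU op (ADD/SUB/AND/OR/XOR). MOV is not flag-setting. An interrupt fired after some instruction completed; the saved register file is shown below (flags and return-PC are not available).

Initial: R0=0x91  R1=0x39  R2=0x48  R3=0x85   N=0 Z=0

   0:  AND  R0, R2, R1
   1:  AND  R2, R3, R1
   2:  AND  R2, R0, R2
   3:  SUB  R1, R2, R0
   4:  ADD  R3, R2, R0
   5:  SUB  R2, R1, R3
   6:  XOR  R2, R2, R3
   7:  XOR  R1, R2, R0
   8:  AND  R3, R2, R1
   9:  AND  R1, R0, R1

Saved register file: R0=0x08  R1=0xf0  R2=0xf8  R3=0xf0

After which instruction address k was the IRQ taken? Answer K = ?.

after  0: R0=0x08 R1=0x39 R2=0x48 R3=0x85  N=0 Z=0
after  1: R0=0x08 R1=0x39 R2=0x01 R3=0x85  N=0 Z=0
after  2: R0=0x08 R1=0x39 R2=0x00 R3=0x85  N=0 Z=1
after  3: R0=0x08 R1=0xf8 R2=0x00 R3=0x85  N=1 Z=0
after  4: R0=0x08 R1=0xf8 R2=0x00 R3=0x08  N=0 Z=0
after  5: R0=0x08 R1=0xf8 R2=0xf0 R3=0x08  N=1 Z=0
after  6: R0=0x08 R1=0xf8 R2=0xf8 R3=0x08  N=1 Z=0
after  7: R0=0x08 R1=0xf0 R2=0xf8 R3=0x08  N=1 Z=0
after  8: R0=0x08 R1=0xf0 R2=0xf8 R3=0xf0  N=1 Z=0
-- IRQ taken; context saved, return-PC = 9 --

K = 8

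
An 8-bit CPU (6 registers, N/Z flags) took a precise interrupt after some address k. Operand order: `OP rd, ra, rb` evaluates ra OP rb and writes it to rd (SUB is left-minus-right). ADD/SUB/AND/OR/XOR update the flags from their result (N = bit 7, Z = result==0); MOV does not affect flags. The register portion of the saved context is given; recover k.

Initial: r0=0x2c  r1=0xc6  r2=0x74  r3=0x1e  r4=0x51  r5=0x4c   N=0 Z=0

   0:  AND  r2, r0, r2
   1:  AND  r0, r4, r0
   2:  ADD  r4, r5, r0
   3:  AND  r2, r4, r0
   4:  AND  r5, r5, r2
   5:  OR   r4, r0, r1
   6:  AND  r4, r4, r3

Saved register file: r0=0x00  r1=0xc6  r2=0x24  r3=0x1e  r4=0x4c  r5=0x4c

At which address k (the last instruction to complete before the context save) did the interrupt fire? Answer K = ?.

K = 2

after  0: r0=0x2c r1=0xc6 r2=0x24 r3=0x1e r4=0x51 r5=0x4c  N=0 Z=0
after  1: r0=0x00 r1=0xc6 r2=0x24 r3=0x1e r4=0x51 r5=0x4c  N=0 Z=1
after  2: r0=0x00 r1=0xc6 r2=0x24 r3=0x1e r4=0x4c r5=0x4c  N=0 Z=0
-- IRQ taken; context saved, return-PC = 3 --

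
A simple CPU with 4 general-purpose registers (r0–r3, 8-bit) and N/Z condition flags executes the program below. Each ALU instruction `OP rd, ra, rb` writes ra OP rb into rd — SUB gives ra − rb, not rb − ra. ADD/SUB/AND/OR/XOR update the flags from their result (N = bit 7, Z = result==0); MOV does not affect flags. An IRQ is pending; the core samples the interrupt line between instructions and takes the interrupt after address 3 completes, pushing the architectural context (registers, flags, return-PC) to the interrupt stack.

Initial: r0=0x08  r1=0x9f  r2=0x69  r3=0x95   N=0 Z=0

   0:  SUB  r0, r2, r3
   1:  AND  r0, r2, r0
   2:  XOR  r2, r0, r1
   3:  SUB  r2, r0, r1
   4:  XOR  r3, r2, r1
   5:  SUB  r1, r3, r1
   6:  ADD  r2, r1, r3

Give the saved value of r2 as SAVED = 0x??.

after  0: r0=0xd4 r1=0x9f r2=0x69 r3=0x95  N=1 Z=0
after  1: r0=0x40 r1=0x9f r2=0x69 r3=0x95  N=0 Z=0
after  2: r0=0x40 r1=0x9f r2=0xdf r3=0x95  N=1 Z=0
after  3: r0=0x40 r1=0x9f r2=0xa1 r3=0x95  N=1 Z=0
-- IRQ taken; context saved, return-PC = 4 --

SAVED = 0xa1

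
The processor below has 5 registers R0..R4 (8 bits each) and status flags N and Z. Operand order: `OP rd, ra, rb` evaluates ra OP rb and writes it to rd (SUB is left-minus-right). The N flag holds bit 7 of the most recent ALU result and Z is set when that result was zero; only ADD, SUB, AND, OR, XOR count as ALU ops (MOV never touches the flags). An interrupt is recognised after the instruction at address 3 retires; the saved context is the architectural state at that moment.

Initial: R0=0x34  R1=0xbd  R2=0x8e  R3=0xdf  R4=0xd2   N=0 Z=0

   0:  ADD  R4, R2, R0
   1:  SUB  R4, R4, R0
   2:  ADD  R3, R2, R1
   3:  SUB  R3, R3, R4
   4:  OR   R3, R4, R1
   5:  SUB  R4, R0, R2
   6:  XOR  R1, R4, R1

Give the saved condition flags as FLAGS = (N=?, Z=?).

FLAGS = (N=1, Z=0)

after  0: R0=0x34 R1=0xbd R2=0x8e R3=0xdf R4=0xc2  N=1 Z=0
after  1: R0=0x34 R1=0xbd R2=0x8e R3=0xdf R4=0x8e  N=1 Z=0
after  2: R0=0x34 R1=0xbd R2=0x8e R3=0x4b R4=0x8e  N=0 Z=0
after  3: R0=0x34 R1=0xbd R2=0x8e R3=0xbd R4=0x8e  N=1 Z=0
-- IRQ taken; context saved, return-PC = 4 --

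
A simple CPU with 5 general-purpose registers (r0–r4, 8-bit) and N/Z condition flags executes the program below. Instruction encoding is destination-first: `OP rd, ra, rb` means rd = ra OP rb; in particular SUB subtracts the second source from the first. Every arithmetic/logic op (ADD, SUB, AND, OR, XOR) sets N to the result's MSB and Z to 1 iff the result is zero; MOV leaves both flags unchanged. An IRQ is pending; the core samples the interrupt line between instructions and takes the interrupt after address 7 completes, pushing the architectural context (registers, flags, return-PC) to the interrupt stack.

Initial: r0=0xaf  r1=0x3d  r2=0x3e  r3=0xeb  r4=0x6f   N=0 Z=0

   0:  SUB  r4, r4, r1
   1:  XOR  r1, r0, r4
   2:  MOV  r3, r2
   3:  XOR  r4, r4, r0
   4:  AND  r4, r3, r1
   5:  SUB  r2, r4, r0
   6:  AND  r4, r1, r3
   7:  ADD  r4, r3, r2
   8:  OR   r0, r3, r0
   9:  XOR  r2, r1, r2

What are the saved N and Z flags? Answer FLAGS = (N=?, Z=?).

after  0: r0=0xaf r1=0x3d r2=0x3e r3=0xeb r4=0x32  N=0 Z=0
after  1: r0=0xaf r1=0x9d r2=0x3e r3=0xeb r4=0x32  N=1 Z=0
after  2: r0=0xaf r1=0x9d r2=0x3e r3=0x3e r4=0x32  N=1 Z=0
after  3: r0=0xaf r1=0x9d r2=0x3e r3=0x3e r4=0x9d  N=1 Z=0
after  4: r0=0xaf r1=0x9d r2=0x3e r3=0x3e r4=0x1c  N=0 Z=0
after  5: r0=0xaf r1=0x9d r2=0x6d r3=0x3e r4=0x1c  N=0 Z=0
after  6: r0=0xaf r1=0x9d r2=0x6d r3=0x3e r4=0x1c  N=0 Z=0
after  7: r0=0xaf r1=0x9d r2=0x6d r3=0x3e r4=0xab  N=1 Z=0
-- IRQ taken; context saved, return-PC = 8 --

FLAGS = (N=1, Z=0)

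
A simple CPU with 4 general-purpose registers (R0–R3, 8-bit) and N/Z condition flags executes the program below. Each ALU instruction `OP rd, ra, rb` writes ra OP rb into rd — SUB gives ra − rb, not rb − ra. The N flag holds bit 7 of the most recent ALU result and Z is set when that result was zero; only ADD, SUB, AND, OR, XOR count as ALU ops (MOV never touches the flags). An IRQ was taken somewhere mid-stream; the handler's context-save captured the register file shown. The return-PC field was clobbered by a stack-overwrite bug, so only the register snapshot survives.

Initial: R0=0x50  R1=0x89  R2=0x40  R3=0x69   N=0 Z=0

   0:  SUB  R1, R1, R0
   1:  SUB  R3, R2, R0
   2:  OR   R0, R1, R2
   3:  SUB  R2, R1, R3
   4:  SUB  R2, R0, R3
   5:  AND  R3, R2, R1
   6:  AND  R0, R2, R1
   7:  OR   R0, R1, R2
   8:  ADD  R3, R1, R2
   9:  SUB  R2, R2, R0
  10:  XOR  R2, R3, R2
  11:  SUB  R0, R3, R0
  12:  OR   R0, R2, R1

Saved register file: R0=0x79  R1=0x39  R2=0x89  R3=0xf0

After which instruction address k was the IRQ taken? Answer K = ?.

K = 4

after  0: R0=0x50 R1=0x39 R2=0x40 R3=0x69  N=0 Z=0
after  1: R0=0x50 R1=0x39 R2=0x40 R3=0xf0  N=1 Z=0
after  2: R0=0x79 R1=0x39 R2=0x40 R3=0xf0  N=0 Z=0
after  3: R0=0x79 R1=0x39 R2=0x49 R3=0xf0  N=0 Z=0
after  4: R0=0x79 R1=0x39 R2=0x89 R3=0xf0  N=1 Z=0
-- IRQ taken; context saved, return-PC = 5 --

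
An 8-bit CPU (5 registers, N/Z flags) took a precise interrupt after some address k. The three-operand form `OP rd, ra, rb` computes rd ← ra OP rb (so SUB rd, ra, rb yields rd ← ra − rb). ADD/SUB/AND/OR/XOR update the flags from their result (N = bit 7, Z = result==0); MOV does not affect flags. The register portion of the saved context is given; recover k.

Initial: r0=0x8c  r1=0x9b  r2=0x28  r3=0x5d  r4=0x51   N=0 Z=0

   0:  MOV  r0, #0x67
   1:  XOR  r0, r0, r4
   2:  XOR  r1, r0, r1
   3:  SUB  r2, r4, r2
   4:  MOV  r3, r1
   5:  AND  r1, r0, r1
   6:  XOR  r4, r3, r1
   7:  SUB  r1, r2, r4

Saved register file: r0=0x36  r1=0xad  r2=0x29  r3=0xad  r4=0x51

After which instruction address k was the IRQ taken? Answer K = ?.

K = 4

after  0: r0=0x67 r1=0x9b r2=0x28 r3=0x5d r4=0x51  N=0 Z=0
after  1: r0=0x36 r1=0x9b r2=0x28 r3=0x5d r4=0x51  N=0 Z=0
after  2: r0=0x36 r1=0xad r2=0x28 r3=0x5d r4=0x51  N=1 Z=0
after  3: r0=0x36 r1=0xad r2=0x29 r3=0x5d r4=0x51  N=0 Z=0
after  4: r0=0x36 r1=0xad r2=0x29 r3=0xad r4=0x51  N=0 Z=0
-- IRQ taken; context saved, return-PC = 5 --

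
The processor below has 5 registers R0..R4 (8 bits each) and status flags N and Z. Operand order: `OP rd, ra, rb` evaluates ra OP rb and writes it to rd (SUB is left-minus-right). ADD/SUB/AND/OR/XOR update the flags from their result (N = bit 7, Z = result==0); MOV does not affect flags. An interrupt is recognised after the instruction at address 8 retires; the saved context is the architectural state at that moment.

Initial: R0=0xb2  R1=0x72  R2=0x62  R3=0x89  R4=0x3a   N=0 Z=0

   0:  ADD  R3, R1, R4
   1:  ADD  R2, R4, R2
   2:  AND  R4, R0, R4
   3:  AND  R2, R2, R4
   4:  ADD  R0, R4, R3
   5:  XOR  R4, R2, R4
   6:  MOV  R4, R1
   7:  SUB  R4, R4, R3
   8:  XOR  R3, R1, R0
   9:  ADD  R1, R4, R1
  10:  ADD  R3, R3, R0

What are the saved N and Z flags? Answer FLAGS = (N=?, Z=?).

after  0: R0=0xb2 R1=0x72 R2=0x62 R3=0xac R4=0x3a  N=1 Z=0
after  1: R0=0xb2 R1=0x72 R2=0x9c R3=0xac R4=0x3a  N=1 Z=0
after  2: R0=0xb2 R1=0x72 R2=0x9c R3=0xac R4=0x32  N=0 Z=0
after  3: R0=0xb2 R1=0x72 R2=0x10 R3=0xac R4=0x32  N=0 Z=0
after  4: R0=0xde R1=0x72 R2=0x10 R3=0xac R4=0x32  N=1 Z=0
after  5: R0=0xde R1=0x72 R2=0x10 R3=0xac R4=0x22  N=0 Z=0
after  6: R0=0xde R1=0x72 R2=0x10 R3=0xac R4=0x72  N=0 Z=0
after  7: R0=0xde R1=0x72 R2=0x10 R3=0xac R4=0xc6  N=1 Z=0
after  8: R0=0xde R1=0x72 R2=0x10 R3=0xac R4=0xc6  N=1 Z=0
-- IRQ taken; context saved, return-PC = 9 --

FLAGS = (N=1, Z=0)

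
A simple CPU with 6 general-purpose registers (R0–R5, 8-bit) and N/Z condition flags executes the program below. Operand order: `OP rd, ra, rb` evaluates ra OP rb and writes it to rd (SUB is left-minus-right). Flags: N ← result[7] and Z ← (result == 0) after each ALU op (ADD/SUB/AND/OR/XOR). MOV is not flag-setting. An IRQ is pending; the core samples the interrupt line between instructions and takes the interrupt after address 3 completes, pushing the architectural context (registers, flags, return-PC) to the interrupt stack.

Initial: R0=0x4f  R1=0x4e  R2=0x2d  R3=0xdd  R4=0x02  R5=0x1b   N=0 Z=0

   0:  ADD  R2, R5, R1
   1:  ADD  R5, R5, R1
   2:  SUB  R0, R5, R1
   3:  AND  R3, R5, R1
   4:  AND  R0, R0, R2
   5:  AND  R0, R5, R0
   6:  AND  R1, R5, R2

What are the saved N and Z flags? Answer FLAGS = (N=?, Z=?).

FLAGS = (N=0, Z=0)

after  0: R0=0x4f R1=0x4e R2=0x69 R3=0xdd R4=0x02 R5=0x1b  N=0 Z=0
after  1: R0=0x4f R1=0x4e R2=0x69 R3=0xdd R4=0x02 R5=0x69  N=0 Z=0
after  2: R0=0x1b R1=0x4e R2=0x69 R3=0xdd R4=0x02 R5=0x69  N=0 Z=0
after  3: R0=0x1b R1=0x4e R2=0x69 R3=0x48 R4=0x02 R5=0x69  N=0 Z=0
-- IRQ taken; context saved, return-PC = 4 --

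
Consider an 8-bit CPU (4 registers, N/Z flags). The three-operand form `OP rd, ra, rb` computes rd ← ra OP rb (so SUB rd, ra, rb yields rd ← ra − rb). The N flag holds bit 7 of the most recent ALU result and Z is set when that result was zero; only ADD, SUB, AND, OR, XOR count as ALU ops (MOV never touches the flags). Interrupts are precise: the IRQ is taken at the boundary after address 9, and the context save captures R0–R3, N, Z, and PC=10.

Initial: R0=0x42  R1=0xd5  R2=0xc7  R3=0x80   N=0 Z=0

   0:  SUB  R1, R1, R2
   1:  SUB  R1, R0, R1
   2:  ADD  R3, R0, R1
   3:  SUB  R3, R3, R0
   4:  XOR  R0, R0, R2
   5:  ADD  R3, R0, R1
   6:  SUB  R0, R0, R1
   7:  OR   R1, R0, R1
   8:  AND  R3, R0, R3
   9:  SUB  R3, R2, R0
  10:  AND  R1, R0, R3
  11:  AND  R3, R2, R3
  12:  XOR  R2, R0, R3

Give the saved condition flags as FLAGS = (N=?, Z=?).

after  0: R0=0x42 R1=0x0e R2=0xc7 R3=0x80  N=0 Z=0
after  1: R0=0x42 R1=0x34 R2=0xc7 R3=0x80  N=0 Z=0
after  2: R0=0x42 R1=0x34 R2=0xc7 R3=0x76  N=0 Z=0
after  3: R0=0x42 R1=0x34 R2=0xc7 R3=0x34  N=0 Z=0
after  4: R0=0x85 R1=0x34 R2=0xc7 R3=0x34  N=1 Z=0
after  5: R0=0x85 R1=0x34 R2=0xc7 R3=0xb9  N=1 Z=0
after  6: R0=0x51 R1=0x34 R2=0xc7 R3=0xb9  N=0 Z=0
after  7: R0=0x51 R1=0x75 R2=0xc7 R3=0xb9  N=0 Z=0
after  8: R0=0x51 R1=0x75 R2=0xc7 R3=0x11  N=0 Z=0
after  9: R0=0x51 R1=0x75 R2=0xc7 R3=0x76  N=0 Z=0
-- IRQ taken; context saved, return-PC = 10 --

FLAGS = (N=0, Z=0)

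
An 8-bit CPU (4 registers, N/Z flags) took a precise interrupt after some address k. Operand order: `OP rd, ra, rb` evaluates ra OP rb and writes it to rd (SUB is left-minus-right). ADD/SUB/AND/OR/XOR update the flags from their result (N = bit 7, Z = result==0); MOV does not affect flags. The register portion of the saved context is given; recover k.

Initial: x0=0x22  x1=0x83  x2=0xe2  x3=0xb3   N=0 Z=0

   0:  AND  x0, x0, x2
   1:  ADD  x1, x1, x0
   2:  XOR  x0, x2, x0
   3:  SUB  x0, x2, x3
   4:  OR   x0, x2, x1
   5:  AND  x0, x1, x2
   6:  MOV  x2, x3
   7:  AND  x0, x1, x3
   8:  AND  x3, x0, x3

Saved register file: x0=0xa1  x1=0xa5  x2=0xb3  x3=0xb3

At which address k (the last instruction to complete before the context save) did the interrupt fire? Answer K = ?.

after  0: x0=0x22 x1=0x83 x2=0xe2 x3=0xb3  N=0 Z=0
after  1: x0=0x22 x1=0xa5 x2=0xe2 x3=0xb3  N=1 Z=0
after  2: x0=0xc0 x1=0xa5 x2=0xe2 x3=0xb3  N=1 Z=0
after  3: x0=0x2f x1=0xa5 x2=0xe2 x3=0xb3  N=0 Z=0
after  4: x0=0xe7 x1=0xa5 x2=0xe2 x3=0xb3  N=1 Z=0
after  5: x0=0xa0 x1=0xa5 x2=0xe2 x3=0xb3  N=1 Z=0
after  6: x0=0xa0 x1=0xa5 x2=0xb3 x3=0xb3  N=1 Z=0
after  7: x0=0xa1 x1=0xa5 x2=0xb3 x3=0xb3  N=1 Z=0
-- IRQ taken; context saved, return-PC = 8 --

K = 7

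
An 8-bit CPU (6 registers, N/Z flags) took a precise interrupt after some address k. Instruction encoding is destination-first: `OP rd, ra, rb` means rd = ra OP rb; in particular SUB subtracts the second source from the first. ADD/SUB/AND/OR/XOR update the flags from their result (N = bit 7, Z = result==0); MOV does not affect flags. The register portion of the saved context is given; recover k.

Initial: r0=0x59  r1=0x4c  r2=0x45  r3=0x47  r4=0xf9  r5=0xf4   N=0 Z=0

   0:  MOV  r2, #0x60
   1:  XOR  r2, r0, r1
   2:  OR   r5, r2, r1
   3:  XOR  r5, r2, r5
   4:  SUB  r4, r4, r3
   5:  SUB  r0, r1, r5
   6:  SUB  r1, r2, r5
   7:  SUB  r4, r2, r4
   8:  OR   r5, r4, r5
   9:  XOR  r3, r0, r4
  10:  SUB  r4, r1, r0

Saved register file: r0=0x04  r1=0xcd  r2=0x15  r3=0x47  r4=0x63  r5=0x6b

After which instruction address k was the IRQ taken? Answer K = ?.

after  0: r0=0x59 r1=0x4c r2=0x60 r3=0x47 r4=0xf9 r5=0xf4  N=0 Z=0
after  1: r0=0x59 r1=0x4c r2=0x15 r3=0x47 r4=0xf9 r5=0xf4  N=0 Z=0
after  2: r0=0x59 r1=0x4c r2=0x15 r3=0x47 r4=0xf9 r5=0x5d  N=0 Z=0
after  3: r0=0x59 r1=0x4c r2=0x15 r3=0x47 r4=0xf9 r5=0x48  N=0 Z=0
after  4: r0=0x59 r1=0x4c r2=0x15 r3=0x47 r4=0xb2 r5=0x48  N=1 Z=0
after  5: r0=0x04 r1=0x4c r2=0x15 r3=0x47 r4=0xb2 r5=0x48  N=0 Z=0
after  6: r0=0x04 r1=0xcd r2=0x15 r3=0x47 r4=0xb2 r5=0x48  N=1 Z=0
after  7: r0=0x04 r1=0xcd r2=0x15 r3=0x47 r4=0x63 r5=0x48  N=0 Z=0
after  8: r0=0x04 r1=0xcd r2=0x15 r3=0x47 r4=0x63 r5=0x6b  N=0 Z=0
-- IRQ taken; context saved, return-PC = 9 --

K = 8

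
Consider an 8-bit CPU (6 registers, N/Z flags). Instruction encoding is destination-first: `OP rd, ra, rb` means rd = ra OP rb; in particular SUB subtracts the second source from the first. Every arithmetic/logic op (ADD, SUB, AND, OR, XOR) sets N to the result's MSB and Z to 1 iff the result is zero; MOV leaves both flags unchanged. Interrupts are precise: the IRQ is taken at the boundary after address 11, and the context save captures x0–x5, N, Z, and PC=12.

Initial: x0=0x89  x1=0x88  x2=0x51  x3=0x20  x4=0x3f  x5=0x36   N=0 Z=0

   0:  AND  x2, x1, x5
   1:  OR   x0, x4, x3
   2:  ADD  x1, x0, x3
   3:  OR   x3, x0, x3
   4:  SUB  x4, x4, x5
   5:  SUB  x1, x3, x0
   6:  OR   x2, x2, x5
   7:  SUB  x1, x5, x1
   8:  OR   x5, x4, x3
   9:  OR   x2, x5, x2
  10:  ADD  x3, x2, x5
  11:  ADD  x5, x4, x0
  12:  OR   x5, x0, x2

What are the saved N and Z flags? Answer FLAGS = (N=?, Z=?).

FLAGS = (N=0, Z=0)

after  0: x0=0x89 x1=0x88 x2=0x00 x3=0x20 x4=0x3f x5=0x36  N=0 Z=1
after  1: x0=0x3f x1=0x88 x2=0x00 x3=0x20 x4=0x3f x5=0x36  N=0 Z=0
after  2: x0=0x3f x1=0x5f x2=0x00 x3=0x20 x4=0x3f x5=0x36  N=0 Z=0
after  3: x0=0x3f x1=0x5f x2=0x00 x3=0x3f x4=0x3f x5=0x36  N=0 Z=0
after  4: x0=0x3f x1=0x5f x2=0x00 x3=0x3f x4=0x09 x5=0x36  N=0 Z=0
after  5: x0=0x3f x1=0x00 x2=0x00 x3=0x3f x4=0x09 x5=0x36  N=0 Z=1
after  6: x0=0x3f x1=0x00 x2=0x36 x3=0x3f x4=0x09 x5=0x36  N=0 Z=0
after  7: x0=0x3f x1=0x36 x2=0x36 x3=0x3f x4=0x09 x5=0x36  N=0 Z=0
after  8: x0=0x3f x1=0x36 x2=0x36 x3=0x3f x4=0x09 x5=0x3f  N=0 Z=0
after  9: x0=0x3f x1=0x36 x2=0x3f x3=0x3f x4=0x09 x5=0x3f  N=0 Z=0
after 10: x0=0x3f x1=0x36 x2=0x3f x3=0x7e x4=0x09 x5=0x3f  N=0 Z=0
after 11: x0=0x3f x1=0x36 x2=0x3f x3=0x7e x4=0x09 x5=0x48  N=0 Z=0
-- IRQ taken; context saved, return-PC = 12 --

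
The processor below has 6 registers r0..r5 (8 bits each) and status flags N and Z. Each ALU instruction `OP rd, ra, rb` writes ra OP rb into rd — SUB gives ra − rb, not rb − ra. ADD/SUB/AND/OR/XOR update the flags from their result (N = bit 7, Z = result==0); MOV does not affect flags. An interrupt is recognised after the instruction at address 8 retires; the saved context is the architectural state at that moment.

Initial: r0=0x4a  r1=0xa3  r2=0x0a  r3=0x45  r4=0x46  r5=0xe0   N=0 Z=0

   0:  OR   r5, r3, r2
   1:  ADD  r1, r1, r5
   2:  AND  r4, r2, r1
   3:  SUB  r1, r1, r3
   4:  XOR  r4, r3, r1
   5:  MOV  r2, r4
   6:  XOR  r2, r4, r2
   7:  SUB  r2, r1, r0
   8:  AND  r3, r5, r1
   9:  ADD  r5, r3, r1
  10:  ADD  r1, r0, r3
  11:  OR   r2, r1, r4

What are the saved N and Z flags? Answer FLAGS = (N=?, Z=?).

after  0: r0=0x4a r1=0xa3 r2=0x0a r3=0x45 r4=0x46 r5=0x4f  N=0 Z=0
after  1: r0=0x4a r1=0xf2 r2=0x0a r3=0x45 r4=0x46 r5=0x4f  N=1 Z=0
after  2: r0=0x4a r1=0xf2 r2=0x0a r3=0x45 r4=0x02 r5=0x4f  N=0 Z=0
after  3: r0=0x4a r1=0xad r2=0x0a r3=0x45 r4=0x02 r5=0x4f  N=1 Z=0
after  4: r0=0x4a r1=0xad r2=0x0a r3=0x45 r4=0xe8 r5=0x4f  N=1 Z=0
after  5: r0=0x4a r1=0xad r2=0xe8 r3=0x45 r4=0xe8 r5=0x4f  N=1 Z=0
after  6: r0=0x4a r1=0xad r2=0x00 r3=0x45 r4=0xe8 r5=0x4f  N=0 Z=1
after  7: r0=0x4a r1=0xad r2=0x63 r3=0x45 r4=0xe8 r5=0x4f  N=0 Z=0
after  8: r0=0x4a r1=0xad r2=0x63 r3=0x0d r4=0xe8 r5=0x4f  N=0 Z=0
-- IRQ taken; context saved, return-PC = 9 --

FLAGS = (N=0, Z=0)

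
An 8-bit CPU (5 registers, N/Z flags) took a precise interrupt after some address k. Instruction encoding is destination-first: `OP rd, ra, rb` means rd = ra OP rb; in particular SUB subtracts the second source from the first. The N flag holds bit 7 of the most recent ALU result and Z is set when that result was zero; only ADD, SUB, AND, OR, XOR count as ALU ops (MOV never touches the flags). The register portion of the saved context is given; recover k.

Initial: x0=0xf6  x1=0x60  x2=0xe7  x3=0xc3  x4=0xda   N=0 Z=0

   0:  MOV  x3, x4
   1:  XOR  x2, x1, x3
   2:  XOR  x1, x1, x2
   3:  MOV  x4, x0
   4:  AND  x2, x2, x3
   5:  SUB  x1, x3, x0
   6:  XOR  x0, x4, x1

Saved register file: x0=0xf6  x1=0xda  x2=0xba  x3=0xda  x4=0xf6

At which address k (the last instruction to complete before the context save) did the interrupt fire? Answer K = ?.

K = 3

after  0: x0=0xf6 x1=0x60 x2=0xe7 x3=0xda x4=0xda  N=0 Z=0
after  1: x0=0xf6 x1=0x60 x2=0xba x3=0xda x4=0xda  N=1 Z=0
after  2: x0=0xf6 x1=0xda x2=0xba x3=0xda x4=0xda  N=1 Z=0
after  3: x0=0xf6 x1=0xda x2=0xba x3=0xda x4=0xf6  N=1 Z=0
-- IRQ taken; context saved, return-PC = 4 --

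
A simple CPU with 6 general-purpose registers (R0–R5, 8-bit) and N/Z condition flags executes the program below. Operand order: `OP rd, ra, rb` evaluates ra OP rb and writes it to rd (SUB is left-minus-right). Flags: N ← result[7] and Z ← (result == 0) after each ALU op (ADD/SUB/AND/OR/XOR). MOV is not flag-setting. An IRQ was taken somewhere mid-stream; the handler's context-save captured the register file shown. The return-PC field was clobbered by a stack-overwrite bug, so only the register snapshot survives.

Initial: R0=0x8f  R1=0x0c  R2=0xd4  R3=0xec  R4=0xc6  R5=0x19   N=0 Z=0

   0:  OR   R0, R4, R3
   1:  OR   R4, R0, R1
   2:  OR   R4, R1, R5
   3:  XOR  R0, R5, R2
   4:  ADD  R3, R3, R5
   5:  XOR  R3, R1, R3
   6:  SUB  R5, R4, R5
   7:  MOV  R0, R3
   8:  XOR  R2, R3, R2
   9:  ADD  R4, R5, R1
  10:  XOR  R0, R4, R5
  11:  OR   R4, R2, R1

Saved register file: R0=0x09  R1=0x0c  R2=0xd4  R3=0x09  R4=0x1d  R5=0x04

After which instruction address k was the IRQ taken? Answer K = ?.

after  0: R0=0xee R1=0x0c R2=0xd4 R3=0xec R4=0xc6 R5=0x19  N=1 Z=0
after  1: R0=0xee R1=0x0c R2=0xd4 R3=0xec R4=0xee R5=0x19  N=1 Z=0
after  2: R0=0xee R1=0x0c R2=0xd4 R3=0xec R4=0x1d R5=0x19  N=0 Z=0
after  3: R0=0xcd R1=0x0c R2=0xd4 R3=0xec R4=0x1d R5=0x19  N=1 Z=0
after  4: R0=0xcd R1=0x0c R2=0xd4 R3=0x05 R4=0x1d R5=0x19  N=0 Z=0
after  5: R0=0xcd R1=0x0c R2=0xd4 R3=0x09 R4=0x1d R5=0x19  N=0 Z=0
after  6: R0=0xcd R1=0x0c R2=0xd4 R3=0x09 R4=0x1d R5=0x04  N=0 Z=0
after  7: R0=0x09 R1=0x0c R2=0xd4 R3=0x09 R4=0x1d R5=0x04  N=0 Z=0
-- IRQ taken; context saved, return-PC = 8 --

K = 7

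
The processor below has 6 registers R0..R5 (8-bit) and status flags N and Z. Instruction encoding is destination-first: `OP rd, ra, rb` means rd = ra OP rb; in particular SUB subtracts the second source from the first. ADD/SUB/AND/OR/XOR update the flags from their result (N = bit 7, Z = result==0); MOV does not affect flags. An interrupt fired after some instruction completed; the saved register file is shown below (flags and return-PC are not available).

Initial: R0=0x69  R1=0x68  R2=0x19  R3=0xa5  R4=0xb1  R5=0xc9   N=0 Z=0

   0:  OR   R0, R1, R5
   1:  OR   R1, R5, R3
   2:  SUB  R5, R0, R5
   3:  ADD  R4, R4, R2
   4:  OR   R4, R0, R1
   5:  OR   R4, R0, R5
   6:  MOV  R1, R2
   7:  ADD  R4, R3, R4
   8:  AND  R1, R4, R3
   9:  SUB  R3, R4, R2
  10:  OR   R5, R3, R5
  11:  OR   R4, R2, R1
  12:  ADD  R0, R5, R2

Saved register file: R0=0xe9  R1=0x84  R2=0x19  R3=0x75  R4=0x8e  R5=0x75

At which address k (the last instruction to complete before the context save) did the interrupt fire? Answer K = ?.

K = 10

after  0: R0=0xe9 R1=0x68 R2=0x19 R3=0xa5 R4=0xb1 R5=0xc9  N=1 Z=0
after  1: R0=0xe9 R1=0xed R2=0x19 R3=0xa5 R4=0xb1 R5=0xc9  N=1 Z=0
after  2: R0=0xe9 R1=0xed R2=0x19 R3=0xa5 R4=0xb1 R5=0x20  N=0 Z=0
after  3: R0=0xe9 R1=0xed R2=0x19 R3=0xa5 R4=0xca R5=0x20  N=1 Z=0
after  4: R0=0xe9 R1=0xed R2=0x19 R3=0xa5 R4=0xed R5=0x20  N=1 Z=0
after  5: R0=0xe9 R1=0xed R2=0x19 R3=0xa5 R4=0xe9 R5=0x20  N=1 Z=0
after  6: R0=0xe9 R1=0x19 R2=0x19 R3=0xa5 R4=0xe9 R5=0x20  N=1 Z=0
after  7: R0=0xe9 R1=0x19 R2=0x19 R3=0xa5 R4=0x8e R5=0x20  N=1 Z=0
after  8: R0=0xe9 R1=0x84 R2=0x19 R3=0xa5 R4=0x8e R5=0x20  N=1 Z=0
after  9: R0=0xe9 R1=0x84 R2=0x19 R3=0x75 R4=0x8e R5=0x20  N=0 Z=0
after 10: R0=0xe9 R1=0x84 R2=0x19 R3=0x75 R4=0x8e R5=0x75  N=0 Z=0
-- IRQ taken; context saved, return-PC = 11 --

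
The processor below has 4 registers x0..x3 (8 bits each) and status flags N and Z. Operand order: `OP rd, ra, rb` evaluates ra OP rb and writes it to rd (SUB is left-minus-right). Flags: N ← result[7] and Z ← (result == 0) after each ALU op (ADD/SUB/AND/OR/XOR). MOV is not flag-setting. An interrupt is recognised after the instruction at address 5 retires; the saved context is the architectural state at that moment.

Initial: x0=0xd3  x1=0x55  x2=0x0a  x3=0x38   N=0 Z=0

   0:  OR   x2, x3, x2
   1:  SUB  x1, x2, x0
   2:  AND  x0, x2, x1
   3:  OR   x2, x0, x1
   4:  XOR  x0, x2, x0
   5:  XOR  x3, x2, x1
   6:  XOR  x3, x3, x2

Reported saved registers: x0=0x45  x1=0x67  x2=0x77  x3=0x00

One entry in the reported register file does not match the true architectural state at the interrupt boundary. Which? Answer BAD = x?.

after  0: x0=0xd3 x1=0x55 x2=0x3a x3=0x38  N=0 Z=0
after  1: x0=0xd3 x1=0x67 x2=0x3a x3=0x38  N=0 Z=0
after  2: x0=0x22 x1=0x67 x2=0x3a x3=0x38  N=0 Z=0
after  3: x0=0x22 x1=0x67 x2=0x67 x3=0x38  N=0 Z=0
after  4: x0=0x45 x1=0x67 x2=0x67 x3=0x38  N=0 Z=0
after  5: x0=0x45 x1=0x67 x2=0x67 x3=0x00  N=0 Z=1
-- IRQ taken; context saved, return-PC = 6 --
mismatch: x2: reported 0x77 vs actual 0x67

BAD = x2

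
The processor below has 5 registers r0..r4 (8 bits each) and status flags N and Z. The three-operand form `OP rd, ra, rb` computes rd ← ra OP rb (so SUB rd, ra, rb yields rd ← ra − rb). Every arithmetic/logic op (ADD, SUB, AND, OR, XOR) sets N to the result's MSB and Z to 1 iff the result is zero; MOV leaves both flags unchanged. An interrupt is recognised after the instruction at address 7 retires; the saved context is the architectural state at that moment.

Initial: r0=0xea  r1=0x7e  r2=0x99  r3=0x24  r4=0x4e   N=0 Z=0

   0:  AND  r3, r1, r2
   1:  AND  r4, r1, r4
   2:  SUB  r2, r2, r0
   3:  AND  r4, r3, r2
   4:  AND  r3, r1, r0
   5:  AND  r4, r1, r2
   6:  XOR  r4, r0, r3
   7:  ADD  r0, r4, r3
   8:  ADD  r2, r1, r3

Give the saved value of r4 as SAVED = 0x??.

after  0: r0=0xea r1=0x7e r2=0x99 r3=0x18 r4=0x4e  N=0 Z=0
after  1: r0=0xea r1=0x7e r2=0x99 r3=0x18 r4=0x4e  N=0 Z=0
after  2: r0=0xea r1=0x7e r2=0xaf r3=0x18 r4=0x4e  N=1 Z=0
after  3: r0=0xea r1=0x7e r2=0xaf r3=0x18 r4=0x08  N=0 Z=0
after  4: r0=0xea r1=0x7e r2=0xaf r3=0x6a r4=0x08  N=0 Z=0
after  5: r0=0xea r1=0x7e r2=0xaf r3=0x6a r4=0x2e  N=0 Z=0
after  6: r0=0xea r1=0x7e r2=0xaf r3=0x6a r4=0x80  N=1 Z=0
after  7: r0=0xea r1=0x7e r2=0xaf r3=0x6a r4=0x80  N=1 Z=0
-- IRQ taken; context saved, return-PC = 8 --

SAVED = 0x80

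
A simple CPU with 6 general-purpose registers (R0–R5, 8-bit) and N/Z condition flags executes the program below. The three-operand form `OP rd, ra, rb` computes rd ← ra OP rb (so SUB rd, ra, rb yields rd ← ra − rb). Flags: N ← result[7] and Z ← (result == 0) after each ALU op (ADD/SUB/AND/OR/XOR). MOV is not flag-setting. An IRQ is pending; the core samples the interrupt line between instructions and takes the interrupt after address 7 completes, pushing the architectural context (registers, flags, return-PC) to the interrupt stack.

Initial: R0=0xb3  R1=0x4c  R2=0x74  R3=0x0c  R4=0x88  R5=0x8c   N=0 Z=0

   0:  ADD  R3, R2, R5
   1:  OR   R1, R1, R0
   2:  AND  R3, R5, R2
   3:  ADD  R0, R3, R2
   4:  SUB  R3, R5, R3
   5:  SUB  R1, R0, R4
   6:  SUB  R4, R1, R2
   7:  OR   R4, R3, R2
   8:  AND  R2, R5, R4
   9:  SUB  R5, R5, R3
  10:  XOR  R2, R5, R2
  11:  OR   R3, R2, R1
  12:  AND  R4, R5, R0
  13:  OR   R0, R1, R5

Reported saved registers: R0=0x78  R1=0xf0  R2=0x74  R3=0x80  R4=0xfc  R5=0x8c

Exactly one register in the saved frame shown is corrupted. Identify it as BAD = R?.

BAD = R3

after  0: R0=0xb3 R1=0x4c R2=0x74 R3=0x00 R4=0x88 R5=0x8c  N=0 Z=1
after  1: R0=0xb3 R1=0xff R2=0x74 R3=0x00 R4=0x88 R5=0x8c  N=1 Z=0
after  2: R0=0xb3 R1=0xff R2=0x74 R3=0x04 R4=0x88 R5=0x8c  N=0 Z=0
after  3: R0=0x78 R1=0xff R2=0x74 R3=0x04 R4=0x88 R5=0x8c  N=0 Z=0
after  4: R0=0x78 R1=0xff R2=0x74 R3=0x88 R4=0x88 R5=0x8c  N=1 Z=0
after  5: R0=0x78 R1=0xf0 R2=0x74 R3=0x88 R4=0x88 R5=0x8c  N=1 Z=0
after  6: R0=0x78 R1=0xf0 R2=0x74 R3=0x88 R4=0x7c R5=0x8c  N=0 Z=0
after  7: R0=0x78 R1=0xf0 R2=0x74 R3=0x88 R4=0xfc R5=0x8c  N=1 Z=0
-- IRQ taken; context saved, return-PC = 8 --
mismatch: R3: reported 0x80 vs actual 0x88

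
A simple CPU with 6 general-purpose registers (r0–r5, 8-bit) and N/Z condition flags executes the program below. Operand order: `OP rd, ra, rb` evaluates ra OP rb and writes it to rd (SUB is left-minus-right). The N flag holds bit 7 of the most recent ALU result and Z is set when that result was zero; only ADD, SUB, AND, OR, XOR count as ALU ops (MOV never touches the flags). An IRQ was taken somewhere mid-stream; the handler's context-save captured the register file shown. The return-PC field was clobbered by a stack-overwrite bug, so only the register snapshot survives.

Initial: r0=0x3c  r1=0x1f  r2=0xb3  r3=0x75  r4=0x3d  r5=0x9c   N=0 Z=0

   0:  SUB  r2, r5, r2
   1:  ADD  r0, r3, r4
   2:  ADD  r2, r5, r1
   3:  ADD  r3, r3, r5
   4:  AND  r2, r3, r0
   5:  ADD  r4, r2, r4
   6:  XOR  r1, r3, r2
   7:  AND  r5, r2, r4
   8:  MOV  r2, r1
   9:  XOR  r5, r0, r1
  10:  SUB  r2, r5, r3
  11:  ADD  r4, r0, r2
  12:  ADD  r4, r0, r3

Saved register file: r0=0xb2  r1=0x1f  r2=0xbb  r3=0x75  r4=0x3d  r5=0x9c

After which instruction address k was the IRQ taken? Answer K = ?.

after  0: r0=0x3c r1=0x1f r2=0xe9 r3=0x75 r4=0x3d r5=0x9c  N=1 Z=0
after  1: r0=0xb2 r1=0x1f r2=0xe9 r3=0x75 r4=0x3d r5=0x9c  N=1 Z=0
after  2: r0=0xb2 r1=0x1f r2=0xbb r3=0x75 r4=0x3d r5=0x9c  N=1 Z=0
-- IRQ taken; context saved, return-PC = 3 --

K = 2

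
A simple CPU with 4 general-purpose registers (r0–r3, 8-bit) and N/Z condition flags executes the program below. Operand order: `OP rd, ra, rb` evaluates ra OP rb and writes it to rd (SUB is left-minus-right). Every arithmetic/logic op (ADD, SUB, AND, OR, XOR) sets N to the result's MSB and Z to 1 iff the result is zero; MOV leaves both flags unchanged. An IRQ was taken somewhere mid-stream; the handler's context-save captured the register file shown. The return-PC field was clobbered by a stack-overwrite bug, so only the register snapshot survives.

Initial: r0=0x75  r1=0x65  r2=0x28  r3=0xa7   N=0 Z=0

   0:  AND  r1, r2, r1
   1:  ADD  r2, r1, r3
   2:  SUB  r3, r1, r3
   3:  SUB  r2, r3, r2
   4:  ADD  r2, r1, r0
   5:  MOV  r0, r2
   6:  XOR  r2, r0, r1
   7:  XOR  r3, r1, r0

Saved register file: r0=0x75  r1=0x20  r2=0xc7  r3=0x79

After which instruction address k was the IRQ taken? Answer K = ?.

after  0: r0=0x75 r1=0x20 r2=0x28 r3=0xa7  N=0 Z=0
after  1: r0=0x75 r1=0x20 r2=0xc7 r3=0xa7  N=1 Z=0
after  2: r0=0x75 r1=0x20 r2=0xc7 r3=0x79  N=0 Z=0
-- IRQ taken; context saved, return-PC = 3 --

K = 2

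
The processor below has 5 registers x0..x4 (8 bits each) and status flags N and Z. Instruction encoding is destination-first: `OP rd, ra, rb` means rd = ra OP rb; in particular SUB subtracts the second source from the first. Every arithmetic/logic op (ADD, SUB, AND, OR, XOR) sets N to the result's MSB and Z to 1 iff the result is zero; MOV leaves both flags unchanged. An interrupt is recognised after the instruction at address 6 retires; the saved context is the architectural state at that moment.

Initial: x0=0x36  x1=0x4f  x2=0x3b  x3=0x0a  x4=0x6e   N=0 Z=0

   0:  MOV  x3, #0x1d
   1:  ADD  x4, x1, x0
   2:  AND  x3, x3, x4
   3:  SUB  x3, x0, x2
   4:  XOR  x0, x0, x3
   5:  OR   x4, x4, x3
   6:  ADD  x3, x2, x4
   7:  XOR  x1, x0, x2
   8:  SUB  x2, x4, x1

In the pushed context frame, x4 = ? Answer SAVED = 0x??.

SAVED = 0xff

after  0: x0=0x36 x1=0x4f x2=0x3b x3=0x1d x4=0x6e  N=0 Z=0
after  1: x0=0x36 x1=0x4f x2=0x3b x3=0x1d x4=0x85  N=1 Z=0
after  2: x0=0x36 x1=0x4f x2=0x3b x3=0x05 x4=0x85  N=0 Z=0
after  3: x0=0x36 x1=0x4f x2=0x3b x3=0xfb x4=0x85  N=1 Z=0
after  4: x0=0xcd x1=0x4f x2=0x3b x3=0xfb x4=0x85  N=1 Z=0
after  5: x0=0xcd x1=0x4f x2=0x3b x3=0xfb x4=0xff  N=1 Z=0
after  6: x0=0xcd x1=0x4f x2=0x3b x3=0x3a x4=0xff  N=0 Z=0
-- IRQ taken; context saved, return-PC = 7 --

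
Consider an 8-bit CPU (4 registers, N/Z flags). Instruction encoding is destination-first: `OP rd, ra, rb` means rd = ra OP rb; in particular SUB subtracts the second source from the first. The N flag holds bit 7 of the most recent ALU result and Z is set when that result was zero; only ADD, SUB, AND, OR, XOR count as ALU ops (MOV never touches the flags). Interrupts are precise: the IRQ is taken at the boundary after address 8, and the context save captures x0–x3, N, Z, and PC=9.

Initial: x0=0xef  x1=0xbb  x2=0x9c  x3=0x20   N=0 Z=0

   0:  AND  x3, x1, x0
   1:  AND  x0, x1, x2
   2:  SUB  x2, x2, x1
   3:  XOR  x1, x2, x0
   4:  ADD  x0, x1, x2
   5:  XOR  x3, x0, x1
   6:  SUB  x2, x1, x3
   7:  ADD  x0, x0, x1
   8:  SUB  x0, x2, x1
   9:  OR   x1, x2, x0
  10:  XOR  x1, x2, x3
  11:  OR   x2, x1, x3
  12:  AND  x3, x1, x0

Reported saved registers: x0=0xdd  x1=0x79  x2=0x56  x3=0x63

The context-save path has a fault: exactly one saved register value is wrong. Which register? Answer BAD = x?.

BAD = x3

after  0: x0=0xef x1=0xbb x2=0x9c x3=0xab  N=1 Z=0
after  1: x0=0x98 x1=0xbb x2=0x9c x3=0xab  N=1 Z=0
after  2: x0=0x98 x1=0xbb x2=0xe1 x3=0xab  N=1 Z=0
after  3: x0=0x98 x1=0x79 x2=0xe1 x3=0xab  N=0 Z=0
after  4: x0=0x5a x1=0x79 x2=0xe1 x3=0xab  N=0 Z=0
after  5: x0=0x5a x1=0x79 x2=0xe1 x3=0x23  N=0 Z=0
after  6: x0=0x5a x1=0x79 x2=0x56 x3=0x23  N=0 Z=0
after  7: x0=0xd3 x1=0x79 x2=0x56 x3=0x23  N=1 Z=0
after  8: x0=0xdd x1=0x79 x2=0x56 x3=0x23  N=1 Z=0
-- IRQ taken; context saved, return-PC = 9 --
mismatch: x3: reported 0x63 vs actual 0x23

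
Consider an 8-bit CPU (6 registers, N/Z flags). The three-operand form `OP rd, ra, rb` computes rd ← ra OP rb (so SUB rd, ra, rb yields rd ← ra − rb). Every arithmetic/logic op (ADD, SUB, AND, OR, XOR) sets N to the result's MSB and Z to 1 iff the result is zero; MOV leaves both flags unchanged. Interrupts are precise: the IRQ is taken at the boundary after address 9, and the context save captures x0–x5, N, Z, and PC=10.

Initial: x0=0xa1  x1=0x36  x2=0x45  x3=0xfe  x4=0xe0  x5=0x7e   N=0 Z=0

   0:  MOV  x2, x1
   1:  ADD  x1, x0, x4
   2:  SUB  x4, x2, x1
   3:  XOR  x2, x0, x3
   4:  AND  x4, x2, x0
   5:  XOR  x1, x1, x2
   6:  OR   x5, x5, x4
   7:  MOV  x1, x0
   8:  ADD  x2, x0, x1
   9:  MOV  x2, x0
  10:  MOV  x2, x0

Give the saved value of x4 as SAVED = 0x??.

SAVED = 0x01

after  0: x0=0xa1 x1=0x36 x2=0x36 x3=0xfe x4=0xe0 x5=0x7e  N=0 Z=0
after  1: x0=0xa1 x1=0x81 x2=0x36 x3=0xfe x4=0xe0 x5=0x7e  N=1 Z=0
after  2: x0=0xa1 x1=0x81 x2=0x36 x3=0xfe x4=0xb5 x5=0x7e  N=1 Z=0
after  3: x0=0xa1 x1=0x81 x2=0x5f x3=0xfe x4=0xb5 x5=0x7e  N=0 Z=0
after  4: x0=0xa1 x1=0x81 x2=0x5f x3=0xfe x4=0x01 x5=0x7e  N=0 Z=0
after  5: x0=0xa1 x1=0xde x2=0x5f x3=0xfe x4=0x01 x5=0x7e  N=1 Z=0
after  6: x0=0xa1 x1=0xde x2=0x5f x3=0xfe x4=0x01 x5=0x7f  N=0 Z=0
after  7: x0=0xa1 x1=0xa1 x2=0x5f x3=0xfe x4=0x01 x5=0x7f  N=0 Z=0
after  8: x0=0xa1 x1=0xa1 x2=0x42 x3=0xfe x4=0x01 x5=0x7f  N=0 Z=0
after  9: x0=0xa1 x1=0xa1 x2=0xa1 x3=0xfe x4=0x01 x5=0x7f  N=0 Z=0
-- IRQ taken; context saved, return-PC = 10 --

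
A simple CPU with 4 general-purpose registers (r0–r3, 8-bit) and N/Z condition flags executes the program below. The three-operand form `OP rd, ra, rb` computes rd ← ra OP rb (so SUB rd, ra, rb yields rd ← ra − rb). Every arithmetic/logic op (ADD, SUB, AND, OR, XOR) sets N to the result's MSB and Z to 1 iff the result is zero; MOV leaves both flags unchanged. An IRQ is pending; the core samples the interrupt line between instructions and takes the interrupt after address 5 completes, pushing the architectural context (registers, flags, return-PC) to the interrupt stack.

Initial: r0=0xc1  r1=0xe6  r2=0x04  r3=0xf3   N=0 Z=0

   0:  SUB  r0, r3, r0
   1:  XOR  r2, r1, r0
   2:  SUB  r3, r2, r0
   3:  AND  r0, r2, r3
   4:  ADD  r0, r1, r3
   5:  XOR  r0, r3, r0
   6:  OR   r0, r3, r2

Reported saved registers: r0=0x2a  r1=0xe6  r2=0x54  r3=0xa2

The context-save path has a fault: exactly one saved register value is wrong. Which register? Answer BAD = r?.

after  0: r0=0x32 r1=0xe6 r2=0x04 r3=0xf3  N=0 Z=0
after  1: r0=0x32 r1=0xe6 r2=0xd4 r3=0xf3  N=1 Z=0
after  2: r0=0x32 r1=0xe6 r2=0xd4 r3=0xa2  N=1 Z=0
after  3: r0=0x80 r1=0xe6 r2=0xd4 r3=0xa2  N=1 Z=0
after  4: r0=0x88 r1=0xe6 r2=0xd4 r3=0xa2  N=1 Z=0
after  5: r0=0x2a r1=0xe6 r2=0xd4 r3=0xa2  N=0 Z=0
-- IRQ taken; context saved, return-PC = 6 --
mismatch: r2: reported 0x54 vs actual 0xd4

BAD = r2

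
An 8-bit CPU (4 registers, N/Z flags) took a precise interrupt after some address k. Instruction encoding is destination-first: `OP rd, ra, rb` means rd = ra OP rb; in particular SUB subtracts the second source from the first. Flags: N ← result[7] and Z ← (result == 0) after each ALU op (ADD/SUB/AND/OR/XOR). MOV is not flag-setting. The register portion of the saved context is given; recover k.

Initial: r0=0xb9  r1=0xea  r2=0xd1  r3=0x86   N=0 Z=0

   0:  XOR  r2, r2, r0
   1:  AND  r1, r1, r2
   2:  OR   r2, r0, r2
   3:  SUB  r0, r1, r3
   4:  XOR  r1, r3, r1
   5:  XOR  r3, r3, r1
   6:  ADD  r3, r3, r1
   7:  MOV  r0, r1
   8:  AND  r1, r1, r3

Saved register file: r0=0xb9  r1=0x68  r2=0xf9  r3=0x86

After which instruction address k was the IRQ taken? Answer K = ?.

K = 2

after  0: r0=0xb9 r1=0xea r2=0x68 r3=0x86  N=0 Z=0
after  1: r0=0xb9 r1=0x68 r2=0x68 r3=0x86  N=0 Z=0
after  2: r0=0xb9 r1=0x68 r2=0xf9 r3=0x86  N=1 Z=0
-- IRQ taken; context saved, return-PC = 3 --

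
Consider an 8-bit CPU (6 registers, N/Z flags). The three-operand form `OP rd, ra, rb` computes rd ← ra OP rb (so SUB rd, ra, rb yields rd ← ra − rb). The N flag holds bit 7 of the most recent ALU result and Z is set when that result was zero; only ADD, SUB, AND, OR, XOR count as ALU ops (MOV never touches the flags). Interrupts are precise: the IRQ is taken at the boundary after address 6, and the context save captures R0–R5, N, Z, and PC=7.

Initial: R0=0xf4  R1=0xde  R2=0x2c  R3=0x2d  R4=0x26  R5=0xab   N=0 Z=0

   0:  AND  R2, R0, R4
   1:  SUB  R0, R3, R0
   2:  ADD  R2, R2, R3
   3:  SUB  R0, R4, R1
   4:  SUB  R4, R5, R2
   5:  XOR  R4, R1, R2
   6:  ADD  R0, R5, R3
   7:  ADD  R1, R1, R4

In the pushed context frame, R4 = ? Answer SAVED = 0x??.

after  0: R0=0xf4 R1=0xde R2=0x24 R3=0x2d R4=0x26 R5=0xab  N=0 Z=0
after  1: R0=0x39 R1=0xde R2=0x24 R3=0x2d R4=0x26 R5=0xab  N=0 Z=0
after  2: R0=0x39 R1=0xde R2=0x51 R3=0x2d R4=0x26 R5=0xab  N=0 Z=0
after  3: R0=0x48 R1=0xde R2=0x51 R3=0x2d R4=0x26 R5=0xab  N=0 Z=0
after  4: R0=0x48 R1=0xde R2=0x51 R3=0x2d R4=0x5a R5=0xab  N=0 Z=0
after  5: R0=0x48 R1=0xde R2=0x51 R3=0x2d R4=0x8f R5=0xab  N=1 Z=0
after  6: R0=0xd8 R1=0xde R2=0x51 R3=0x2d R4=0x8f R5=0xab  N=1 Z=0
-- IRQ taken; context saved, return-PC = 7 --

SAVED = 0x8f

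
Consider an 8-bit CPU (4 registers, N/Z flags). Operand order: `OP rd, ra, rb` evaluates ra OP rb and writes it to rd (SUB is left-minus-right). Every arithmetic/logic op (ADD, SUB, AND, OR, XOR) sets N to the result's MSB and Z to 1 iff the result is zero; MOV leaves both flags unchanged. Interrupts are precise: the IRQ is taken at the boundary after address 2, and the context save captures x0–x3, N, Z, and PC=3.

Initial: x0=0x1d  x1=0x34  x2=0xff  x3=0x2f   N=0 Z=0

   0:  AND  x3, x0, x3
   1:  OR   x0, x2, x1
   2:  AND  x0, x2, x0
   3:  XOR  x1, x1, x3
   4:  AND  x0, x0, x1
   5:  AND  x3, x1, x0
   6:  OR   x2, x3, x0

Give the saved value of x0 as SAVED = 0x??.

SAVED = 0xff

after  0: x0=0x1d x1=0x34 x2=0xff x3=0x0d  N=0 Z=0
after  1: x0=0xff x1=0x34 x2=0xff x3=0x0d  N=1 Z=0
after  2: x0=0xff x1=0x34 x2=0xff x3=0x0d  N=1 Z=0
-- IRQ taken; context saved, return-PC = 3 --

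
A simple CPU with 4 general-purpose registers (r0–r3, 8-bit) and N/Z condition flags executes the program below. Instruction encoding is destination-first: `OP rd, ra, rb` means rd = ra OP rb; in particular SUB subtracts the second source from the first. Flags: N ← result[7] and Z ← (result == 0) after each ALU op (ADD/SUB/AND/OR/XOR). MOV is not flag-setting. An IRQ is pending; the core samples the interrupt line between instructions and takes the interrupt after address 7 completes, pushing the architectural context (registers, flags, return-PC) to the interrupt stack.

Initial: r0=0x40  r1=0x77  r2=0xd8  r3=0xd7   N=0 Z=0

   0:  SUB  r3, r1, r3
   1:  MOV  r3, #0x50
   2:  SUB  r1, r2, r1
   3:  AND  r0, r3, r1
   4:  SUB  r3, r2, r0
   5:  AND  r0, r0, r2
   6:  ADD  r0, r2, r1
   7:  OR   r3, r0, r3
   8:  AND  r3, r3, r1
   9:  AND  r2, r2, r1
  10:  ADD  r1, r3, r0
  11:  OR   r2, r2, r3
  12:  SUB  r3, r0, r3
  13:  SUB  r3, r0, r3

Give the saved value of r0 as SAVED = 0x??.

SAVED = 0x39

after  0: r0=0x40 r1=0x77 r2=0xd8 r3=0xa0  N=1 Z=0
after  1: r0=0x40 r1=0x77 r2=0xd8 r3=0x50  N=1 Z=0
after  2: r0=0x40 r1=0x61 r2=0xd8 r3=0x50  N=0 Z=0
after  3: r0=0x40 r1=0x61 r2=0xd8 r3=0x50  N=0 Z=0
after  4: r0=0x40 r1=0x61 r2=0xd8 r3=0x98  N=1 Z=0
after  5: r0=0x40 r1=0x61 r2=0xd8 r3=0x98  N=0 Z=0
after  6: r0=0x39 r1=0x61 r2=0xd8 r3=0x98  N=0 Z=0
after  7: r0=0x39 r1=0x61 r2=0xd8 r3=0xb9  N=1 Z=0
-- IRQ taken; context saved, return-PC = 8 --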